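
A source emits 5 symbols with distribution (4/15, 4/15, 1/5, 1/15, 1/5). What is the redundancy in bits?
0.1157 bits

Redundancy measures how far a source is from maximum entropy:
R = H_max - H(X)

Maximum entropy for 5 symbols: H_max = log_2(5) = 2.3219 bits
Actual entropy: H(X) = 2.2062 bits
Redundancy: R = 2.3219 - 2.2062 = 0.1157 bits

This redundancy represents potential for compression: the source could be compressed by 0.1157 bits per symbol.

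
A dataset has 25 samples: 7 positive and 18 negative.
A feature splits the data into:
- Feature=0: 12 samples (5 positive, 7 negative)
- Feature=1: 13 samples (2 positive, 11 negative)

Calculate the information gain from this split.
0.0630 bits

Information Gain = H(Y) - H(Y|Feature)

Before split:
P(positive) = 7/25 = 0.2800
H(Y) = 0.8555 bits

After split:
Feature=0: H = 0.9799 bits (weight = 12/25)
Feature=1: H = 0.6194 bits (weight = 13/25)
H(Y|Feature) = (12/25)×0.9799 + (13/25)×0.6194 = 0.7924 bits

Information Gain = 0.8555 - 0.7924 = 0.0630 bits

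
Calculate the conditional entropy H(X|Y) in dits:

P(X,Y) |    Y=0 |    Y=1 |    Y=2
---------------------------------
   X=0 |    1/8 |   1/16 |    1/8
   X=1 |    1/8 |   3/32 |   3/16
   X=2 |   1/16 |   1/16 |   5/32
0.4666 dits

Using the chain rule: H(X|Y) = H(X,Y) - H(Y)

First, compute H(X,Y) = 0.9231 dits

Marginal P(Y) = (5/16, 7/32, 15/32)
H(Y) = 0.4565 dits

H(X|Y) = H(X,Y) - H(Y) = 0.9231 - 0.4565 = 0.4666 dits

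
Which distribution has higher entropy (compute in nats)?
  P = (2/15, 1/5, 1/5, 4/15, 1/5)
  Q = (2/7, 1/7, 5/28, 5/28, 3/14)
P

Computing entropies in nats:
H(P) = 1.5868
H(Q) = 1.5813

Distribution P has higher entropy.

Intuition: The distribution closer to uniform (more spread out) has higher entropy.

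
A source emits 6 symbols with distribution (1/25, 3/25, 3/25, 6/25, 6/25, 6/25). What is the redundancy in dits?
0.0550 dits

Redundancy measures how far a source is from maximum entropy:
R = H_max - H(X)

Maximum entropy for 6 symbols: H_max = log_10(6) = 0.7782 dits
Actual entropy: H(X) = 0.7232 dits
Redundancy: R = 0.7782 - 0.7232 = 0.0550 dits

This redundancy represents potential for compression: the source could be compressed by 0.0550 dits per symbol.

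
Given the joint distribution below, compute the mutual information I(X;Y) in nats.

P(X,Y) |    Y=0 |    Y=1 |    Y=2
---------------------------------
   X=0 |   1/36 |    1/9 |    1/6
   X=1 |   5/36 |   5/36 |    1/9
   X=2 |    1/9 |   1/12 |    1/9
0.0510 nats

Mutual information: I(X;Y) = H(X) + H(Y) - H(X,Y)

Marginals:
P(X) = (11/36, 7/18, 11/36), H(X) = 1.0918 nats
P(Y) = (5/18, 1/3, 7/18), H(Y) = 1.0893 nats

Joint entropy: H(X,Y) = 2.1301 nats

I(X;Y) = 1.0918 + 1.0893 - 2.1301 = 0.0510 nats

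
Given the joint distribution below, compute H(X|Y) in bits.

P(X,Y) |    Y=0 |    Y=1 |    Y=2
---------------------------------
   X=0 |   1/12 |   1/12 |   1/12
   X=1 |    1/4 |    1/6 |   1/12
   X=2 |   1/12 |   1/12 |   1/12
1.4675 bits

Using the chain rule: H(X|Y) = H(X,Y) - H(Y)

First, compute H(X,Y) = 3.0221 bits

Marginal P(Y) = (5/12, 1/3, 1/4)
H(Y) = 1.5546 bits

H(X|Y) = H(X,Y) - H(Y) = 3.0221 - 1.5546 = 1.4675 bits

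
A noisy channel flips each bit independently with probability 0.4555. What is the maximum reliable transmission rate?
0.0057 bits

For a binary symmetric channel (BSC) with error probability p:
Capacity C = 1 - H(p) bits per symbol

where H(p) = -p log₂(p) - (1-p) log₂(1-p) is the binary entropy function.

H(0.4555) = 0.9943 bits
C = 1 - 0.9943 = 0.0057 bits per symbol

This means we can reliably transmit up to 0.0057 bits of information per channel use.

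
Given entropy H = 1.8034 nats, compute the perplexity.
6.0703

Perplexity is e^H (or exp(H) for natural log).

H = 1.8034 nats
Perplexity = e^1.8034 = 6.0703

Interpretation: The model's uncertainty is equivalent to choosing uniformly among 6.1 options.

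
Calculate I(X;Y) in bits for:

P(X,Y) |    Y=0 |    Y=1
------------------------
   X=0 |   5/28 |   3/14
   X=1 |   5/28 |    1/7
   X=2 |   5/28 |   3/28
0.0145 bits

Mutual information: I(X;Y) = H(X) + H(Y) - H(X,Y)

Marginals:
P(X) = (11/28, 9/28, 2/7), H(X) = 1.5722 bits
P(Y) = (15/28, 13/28), H(Y) = 0.9963 bits

Joint entropy: H(X,Y) = 2.5540 bits

I(X;Y) = 1.5722 + 0.9963 - 2.5540 = 0.0145 bits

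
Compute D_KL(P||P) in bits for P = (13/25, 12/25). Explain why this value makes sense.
0.0000 bits

KL divergence satisfies the Gibbs inequality: D_KL(P||Q) ≥ 0 for all distributions P, Q.

D_KL(P||Q) = Σ p(x) log(p(x)/q(x))
Each term is p(x) × log_2(p(x)/p(x)) = p(x) × log_2(1) = 0, so the sum is 0.
D_KL(P||Q) = 0.0000 bits

When P = Q, the KL divergence is exactly 0, as there is no 'divergence' between identical distributions.

This non-negativity is a fundamental property: relative entropy cannot be negative because it measures how different Q is from P.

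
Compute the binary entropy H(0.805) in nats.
0.4934 nats

The binary entropy function is:
H(p) = -p log(p) - (1-p) log(1-p)

H(0.805) = -0.805 × log_e(0.805) - 0.195 × log_e(0.195)
H(0.805) = 0.4934 nats

Note: Binary entropy is maximized at p=0.5 (H=1 bit) and minimized at p=0 or p=1 (H=0).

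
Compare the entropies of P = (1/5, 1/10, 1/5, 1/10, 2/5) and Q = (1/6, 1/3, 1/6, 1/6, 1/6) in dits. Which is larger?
Q

Computing entropies in dits:
H(P) = 0.6388
H(Q) = 0.6778

Distribution Q has higher entropy.

Intuition: The distribution closer to uniform (more spread out) has higher entropy.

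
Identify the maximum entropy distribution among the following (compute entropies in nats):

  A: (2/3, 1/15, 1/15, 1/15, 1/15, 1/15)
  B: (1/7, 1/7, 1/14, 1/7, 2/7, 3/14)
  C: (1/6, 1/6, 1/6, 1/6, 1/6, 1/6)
C

For a discrete distribution over n outcomes, entropy is maximized by the uniform distribution.

Computing entropies:
H(A) = 1.1730 nats
H(B) = 1.7105 nats
H(C) = 1.7918 nats

The uniform distribution (where all probabilities equal 1/6) achieves the maximum entropy of log_e(6) = 1.7918 nats.

Distribution C has the highest entropy.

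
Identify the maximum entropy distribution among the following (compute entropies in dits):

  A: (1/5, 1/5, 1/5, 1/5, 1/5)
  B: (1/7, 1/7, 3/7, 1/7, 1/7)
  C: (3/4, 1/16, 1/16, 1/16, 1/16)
A

For a discrete distribution over n outcomes, entropy is maximized by the uniform distribution.

Computing entropies:
H(A) = 0.6990 dits
H(B) = 0.6406 dits
H(C) = 0.3947 dits

The uniform distribution (where all probabilities equal 1/5) achieves the maximum entropy of log_10(5) = 0.6990 dits.

Distribution A has the highest entropy.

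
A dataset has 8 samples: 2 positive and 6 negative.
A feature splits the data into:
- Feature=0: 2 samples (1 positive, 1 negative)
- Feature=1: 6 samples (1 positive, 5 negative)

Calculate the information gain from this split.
0.0738 bits

Information Gain = H(Y) - H(Y|Feature)

Before split:
P(positive) = 2/8 = 0.2500
H(Y) = 0.8113 bits

After split:
Feature=0: H = 1.0000 bits (weight = 2/8)
Feature=1: H = 0.6500 bits (weight = 6/8)
H(Y|Feature) = (2/8)×1.0000 + (6/8)×0.6500 = 0.7375 bits

Information Gain = 0.8113 - 0.7375 = 0.0738 bits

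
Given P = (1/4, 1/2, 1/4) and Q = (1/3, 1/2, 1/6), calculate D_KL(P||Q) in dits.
0.0128 dits

KL divergence: D_KL(P||Q) = Σ p(x) log(p(x)/q(x))

Computing term by term:
  x=0: 1/4 × log_10[(1/4)/(1/3)] = 1/4 × -0.1249 = -0.0312
  x=1: 1/2 × log_10[(1/2)/(1/2)] = 1/2 × 0.0000 = 0.0000
  x=2: 1/4 × log_10[(1/4)/(1/6)] = 1/4 × 0.1761 = 0.0440

D_KL(P||Q) = 0.0128 dits

Note: KL divergence is always non-negative and equals 0 iff P = Q.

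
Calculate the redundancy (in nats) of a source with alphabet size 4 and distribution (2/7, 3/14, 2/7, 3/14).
0.0102 nats

Redundancy measures how far a source is from maximum entropy:
R = H_max - H(X)

Maximum entropy for 4 symbols: H_max = log_e(4) = 1.3863 nats
Actual entropy: H(X) = 1.3761 nats
Redundancy: R = 1.3863 - 1.3761 = 0.0102 nats

This redundancy represents potential for compression: the source could be compressed by 0.0102 nats per symbol.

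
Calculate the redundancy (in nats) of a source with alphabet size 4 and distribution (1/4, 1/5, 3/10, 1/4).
0.0101 nats

Redundancy measures how far a source is from maximum entropy:
R = H_max - H(X)

Maximum entropy for 4 symbols: H_max = log_e(4) = 1.3863 nats
Actual entropy: H(X) = 1.3762 nats
Redundancy: R = 1.3863 - 1.3762 = 0.0101 nats

This redundancy represents potential for compression: the source could be compressed by 0.0101 nats per symbol.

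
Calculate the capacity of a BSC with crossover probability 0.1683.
0.3462 bits

For a binary symmetric channel (BSC) with error probability p:
Capacity C = 1 - H(p) bits per symbol

where H(p) = -p log₂(p) - (1-p) log₂(1-p) is the binary entropy function.

H(0.1683) = 0.6538 bits
C = 1 - 0.6538 = 0.3462 bits per symbol

This means we can reliably transmit up to 0.3462 bits of information per channel use.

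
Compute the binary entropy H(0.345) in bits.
0.9295 bits

The binary entropy function is:
H(p) = -p log(p) - (1-p) log(1-p)

H(0.345) = -0.345 × log_2(0.345) - 0.655 × log_2(0.655)
H(0.345) = 0.9295 bits

Note: Binary entropy is maximized at p=0.5 (H=1 bit) and minimized at p=0 or p=1 (H=0).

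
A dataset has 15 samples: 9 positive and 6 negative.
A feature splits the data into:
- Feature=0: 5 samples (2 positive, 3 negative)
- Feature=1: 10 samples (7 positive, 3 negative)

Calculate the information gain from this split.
0.0598 bits

Information Gain = H(Y) - H(Y|Feature)

Before split:
P(positive) = 9/15 = 0.6000
H(Y) = 0.9710 bits

After split:
Feature=0: H = 0.9710 bits (weight = 5/15)
Feature=1: H = 0.8813 bits (weight = 10/15)
H(Y|Feature) = (5/15)×0.9710 + (10/15)×0.8813 = 0.9112 bits

Information Gain = 0.9710 - 0.9112 = 0.0598 bits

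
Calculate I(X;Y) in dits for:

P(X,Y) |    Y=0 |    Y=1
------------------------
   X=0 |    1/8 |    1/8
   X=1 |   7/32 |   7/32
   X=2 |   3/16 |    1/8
0.0019 dits

Mutual information: I(X;Y) = H(X) + H(Y) - H(X,Y)

Marginals:
P(X) = (1/4, 7/16, 5/16), H(X) = 0.4654 dits
P(Y) = (17/32, 15/32), H(Y) = 0.3002 dits

Joint entropy: H(X,Y) = 0.7637 dits

I(X;Y) = 0.4654 + 0.3002 - 0.7637 = 0.0019 dits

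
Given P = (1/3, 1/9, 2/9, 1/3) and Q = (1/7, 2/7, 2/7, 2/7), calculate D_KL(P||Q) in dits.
0.0751 dits

KL divergence: D_KL(P||Q) = Σ p(x) log(p(x)/q(x))

Computing term by term:
  x=0: 1/3 × log_10[(1/3)/(1/7)] = 1/3 × 0.3680 = 0.1227
  x=1: 1/9 × log_10[(1/9)/(2/7)] = 1/9 × -0.4102 = -0.0456
  x=2: 2/9 × log_10[(2/9)/(2/7)] = 2/9 × -0.1091 = -0.0243
  x=3: 1/3 × log_10[(1/3)/(2/7)] = 1/3 × 0.0669 = 0.0223

D_KL(P||Q) = 0.0751 dits

Note: KL divergence is always non-negative and equals 0 iff P = Q.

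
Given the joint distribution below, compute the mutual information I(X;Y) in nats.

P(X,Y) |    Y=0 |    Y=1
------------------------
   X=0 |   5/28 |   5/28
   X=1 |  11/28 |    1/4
0.0058 nats

Mutual information: I(X;Y) = H(X) + H(Y) - H(X,Y)

Marginals:
P(X) = (5/14, 9/14), H(X) = 0.6518 nats
P(Y) = (4/7, 3/7), H(Y) = 0.6829 nats

Joint entropy: H(X,Y) = 1.3289 nats

I(X;Y) = 0.6518 + 0.6829 - 1.3289 = 0.0058 nats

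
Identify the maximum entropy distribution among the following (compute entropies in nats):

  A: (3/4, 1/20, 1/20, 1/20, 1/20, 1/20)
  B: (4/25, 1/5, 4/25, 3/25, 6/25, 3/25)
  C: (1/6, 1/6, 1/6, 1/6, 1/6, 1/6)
C

For a discrete distribution over n outcomes, entropy is maximized by the uniform distribution.

Computing entropies:
H(A) = 0.9647 nats
H(B) = 1.7597 nats
H(C) = 1.7918 nats

The uniform distribution (where all probabilities equal 1/6) achieves the maximum entropy of log_e(6) = 1.7918 nats.

Distribution C has the highest entropy.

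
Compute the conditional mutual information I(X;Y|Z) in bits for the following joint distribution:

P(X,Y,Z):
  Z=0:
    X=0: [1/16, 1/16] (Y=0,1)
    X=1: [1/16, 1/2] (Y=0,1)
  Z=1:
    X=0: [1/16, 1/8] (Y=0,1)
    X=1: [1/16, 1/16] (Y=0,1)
0.0684 bits

Conditional mutual information: I(X;Y|Z) = H(X|Z) + H(Y|Z) - H(X,Y|Z)

H(Z) = 0.8960
H(X,Z) = 1.6697 → H(X|Z) = 0.7737
H(Y,Z) = 1.6697 → H(Y|Z) = 0.7737
H(X,Y,Z) = 2.3750 → H(X,Y|Z) = 1.4790

I(X;Y|Z) = 0.7737 + 0.7737 - 1.4790 = 0.0684 bits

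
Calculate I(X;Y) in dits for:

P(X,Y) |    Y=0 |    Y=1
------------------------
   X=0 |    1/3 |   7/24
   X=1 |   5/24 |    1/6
0.0001 dits

Mutual information: I(X;Y) = H(X) + H(Y) - H(X,Y)

Marginals:
P(X) = (5/8, 3/8), H(X) = 0.2873 dits
P(Y) = (13/24, 11/24), H(Y) = 0.2995 dits

Joint entropy: H(X,Y) = 0.5867 dits

I(X;Y) = 0.2873 + 0.2995 - 0.5867 = 0.0001 dits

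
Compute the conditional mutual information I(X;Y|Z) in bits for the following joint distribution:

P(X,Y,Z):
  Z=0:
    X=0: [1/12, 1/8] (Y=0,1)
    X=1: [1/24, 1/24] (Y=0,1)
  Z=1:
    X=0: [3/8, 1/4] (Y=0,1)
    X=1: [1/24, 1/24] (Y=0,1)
0.0039 bits

Conditional mutual information: I(X;Y|Z) = H(X|Z) + H(Y|Z) - H(X,Y|Z)

H(Z) = 0.8709
H(X,Z) = 1.4928 → H(X|Z) = 0.6219
H(Y,Z) = 1.8506 → H(Y|Z) = 0.9797
H(X,Y,Z) = 2.4685 → H(X,Y|Z) = 1.5977

I(X;Y|Z) = 0.6219 + 0.9797 - 1.5977 = 0.0039 bits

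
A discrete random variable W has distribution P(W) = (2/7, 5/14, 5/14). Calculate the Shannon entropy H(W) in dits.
0.4748 dits

Shannon entropy is H(X) = -Σ p(x) log p(x).

For P = (2/7, 5/14, 5/14):
H = -2/7 × log_10(2/7) -5/14 × log_10(5/14) -5/14 × log_10(5/14)
H = 0.4748 dits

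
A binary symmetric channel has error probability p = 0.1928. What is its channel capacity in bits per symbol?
0.2927 bits

For a binary symmetric channel (BSC) with error probability p:
Capacity C = 1 - H(p) bits per symbol

where H(p) = -p log₂(p) - (1-p) log₂(1-p) is the binary entropy function.

H(0.1928) = 0.7073 bits
C = 1 - 0.7073 = 0.2927 bits per symbol

This means we can reliably transmit up to 0.2927 bits of information per channel use.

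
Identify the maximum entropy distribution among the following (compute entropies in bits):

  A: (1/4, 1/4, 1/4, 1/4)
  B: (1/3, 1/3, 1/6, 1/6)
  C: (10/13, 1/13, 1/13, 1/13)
A

For a discrete distribution over n outcomes, entropy is maximized by the uniform distribution.

Computing entropies:
H(A) = 2.0000 bits
H(B) = 1.9183 bits
H(C) = 1.1451 bits

The uniform distribution (where all probabilities equal 1/4) achieves the maximum entropy of log_2(4) = 2.0000 bits.

Distribution A has the highest entropy.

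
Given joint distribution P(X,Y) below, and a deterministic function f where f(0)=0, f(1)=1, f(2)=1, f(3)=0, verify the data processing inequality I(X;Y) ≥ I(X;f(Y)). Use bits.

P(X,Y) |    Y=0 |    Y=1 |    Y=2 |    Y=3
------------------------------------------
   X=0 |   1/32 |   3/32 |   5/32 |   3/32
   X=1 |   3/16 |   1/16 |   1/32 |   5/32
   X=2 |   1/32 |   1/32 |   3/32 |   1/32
I(X;Y) = 0.2060, I(X;f(Y)) = 0.1527, inequality holds: 0.2060 ≥ 0.1527

Data Processing Inequality: For any Markov chain X → Y → Z, we have I(X;Y) ≥ I(X;Z).

Here Z = f(Y) is a deterministic function of Y, forming X → Y → Z.

Original I(X;Y) = 0.2060 bits

After applying f:
P(X,Z) where Z=f(Y):
- P(X,Z=0) = P(X,Y=0) + P(X,Y=3)
- P(X,Z=1) = P(X,Y=1) + P(X,Y=2)

I(X;Z) = I(X;f(Y)) = 0.1527 bits

Verification: 0.2060 ≥ 0.1527 ✓

Information cannot be created by processing; the function f can only lose information about X.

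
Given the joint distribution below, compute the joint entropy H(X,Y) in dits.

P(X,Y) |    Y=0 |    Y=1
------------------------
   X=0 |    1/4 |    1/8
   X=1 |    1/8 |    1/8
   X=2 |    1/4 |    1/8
0.7526 dits

Joint entropy is H(X,Y) = -Σ_{x,y} p(x,y) log p(x,y).

Summing over all non-zero entries:
H(X,Y) = -[1/4·log_10(1/4) + 1/8·log_10(1/8) + 1/8·log_10(1/8) + 1/8·log_10(1/8) + 1/4·log_10(1/4) + 1/8·log_10(1/8)]
H(X,Y) = 0.7526 dits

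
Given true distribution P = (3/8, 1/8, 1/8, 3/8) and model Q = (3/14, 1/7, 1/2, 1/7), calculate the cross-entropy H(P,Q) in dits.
0.7111 dits

Cross-entropy: H(P,Q) = -Σ p(x) log q(x)

Alternatively: H(P,Q) = H(P) + D_KL(P||Q)
H(P) = 0.5452 dits
D_KL(P||Q) = 0.1658 dits

H(P,Q) = 0.5452 + 0.1658 = 0.7111 dits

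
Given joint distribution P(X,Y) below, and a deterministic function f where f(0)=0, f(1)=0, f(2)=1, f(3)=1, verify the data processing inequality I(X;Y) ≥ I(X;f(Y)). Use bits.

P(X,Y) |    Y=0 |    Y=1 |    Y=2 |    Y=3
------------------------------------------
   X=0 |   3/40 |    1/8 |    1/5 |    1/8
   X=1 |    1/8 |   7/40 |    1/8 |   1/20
I(X;Y) = 0.0499, I(X;f(Y)) = 0.0457, inequality holds: 0.0499 ≥ 0.0457

Data Processing Inequality: For any Markov chain X → Y → Z, we have I(X;Y) ≥ I(X;Z).

Here Z = f(Y) is a deterministic function of Y, forming X → Y → Z.

Original I(X;Y) = 0.0499 bits

After applying f:
P(X,Z) where Z=f(Y):
- P(X,Z=0) = P(X,Y=0) + P(X,Y=1)
- P(X,Z=1) = P(X,Y=2) + P(X,Y=3)

I(X;Z) = I(X;f(Y)) = 0.0457 bits

Verification: 0.0499 ≥ 0.0457 ✓

Information cannot be created by processing; the function f can only lose information about X.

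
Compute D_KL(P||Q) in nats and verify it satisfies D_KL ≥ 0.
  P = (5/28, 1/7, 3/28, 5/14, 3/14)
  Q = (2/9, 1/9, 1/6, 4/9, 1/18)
0.1607 nats

KL divergence satisfies the Gibbs inequality: D_KL(P||Q) ≥ 0 for all distributions P, Q.

D_KL(P||Q) = Σ p(x) log(p(x)/q(x))
Term by term:
  x=0: 5/28 × log_e[(5/28)/(2/9)] = -0.0391
  x=1: 1/7 × log_e[(1/7)/(1/9)] = 0.0359
  x=2: 3/28 × log_e[(3/28)/(1/6)] = -0.0473
  x=3: 5/14 × log_e[(5/14)/(4/9)] = -0.0781
  x=4: 3/14 × log_e[(3/14)/(1/18)] = 0.2893
D_KL(P||Q) = 0.1607 nats

D_KL(P||Q) = 0.1607 ≥ 0 ✓

This non-negativity is a fundamental property: relative entropy cannot be negative because it measures how different Q is from P.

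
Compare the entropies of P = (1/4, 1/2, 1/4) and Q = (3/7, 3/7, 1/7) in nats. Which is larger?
P

Computing entropies in nats:
H(P) = 1.0397
H(Q) = 1.0042

Distribution P has higher entropy.

Intuition: The distribution closer to uniform (more spread out) has higher entropy.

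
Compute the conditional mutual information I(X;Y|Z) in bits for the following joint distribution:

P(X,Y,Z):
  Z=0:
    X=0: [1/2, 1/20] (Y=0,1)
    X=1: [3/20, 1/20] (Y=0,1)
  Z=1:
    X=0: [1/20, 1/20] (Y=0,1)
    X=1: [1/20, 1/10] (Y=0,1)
0.0259 bits

Conditional mutual information: I(X;Y|Z) = H(X|Z) + H(Y|Z) - H(X,Y|Z)

H(Z) = 0.8113
H(X,Z) = 1.6815 → H(X|Z) = 0.8702
H(Y,Z) = 1.4789 → H(Y|Z) = 0.6676
H(X,Y,Z) = 2.3232 → H(X,Y|Z) = 1.5119

I(X;Y|Z) = 0.8702 + 0.6676 - 1.5119 = 0.0259 bits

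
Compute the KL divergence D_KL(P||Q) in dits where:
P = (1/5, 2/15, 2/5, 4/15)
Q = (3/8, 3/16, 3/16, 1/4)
0.0648 dits

KL divergence: D_KL(P||Q) = Σ p(x) log(p(x)/q(x))

Computing term by term:
  x=0: 1/5 × log_10[(1/5)/(3/8)] = 1/5 × -0.2730 = -0.0546
  x=1: 2/15 × log_10[(2/15)/(3/16)] = 2/15 × -0.1481 = -0.0197
  x=2: 2/5 × log_10[(2/5)/(3/16)] = 2/5 × 0.3291 = 0.1316
  x=3: 4/15 × log_10[(4/15)/(1/4)] = 4/15 × 0.0280 = 0.0075

D_KL(P||Q) = 0.0648 dits

Note: KL divergence is always non-negative and equals 0 iff P = Q.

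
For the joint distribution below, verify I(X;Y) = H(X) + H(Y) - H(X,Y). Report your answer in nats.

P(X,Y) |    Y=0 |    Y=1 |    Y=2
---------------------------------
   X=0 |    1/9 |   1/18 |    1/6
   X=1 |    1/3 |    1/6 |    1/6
I(X;Y) = 0.0306 nats

Mutual information has multiple equivalent forms:
- I(X;Y) = H(X) - H(X|Y)
- I(X;Y) = H(Y) - H(Y|X)
- I(X;Y) = H(X) + H(Y) - H(X,Y)

Computing all quantities:
H(X) = 0.6365, H(Y) = 1.0609, H(X,Y) = 1.6668
H(X|Y) = 0.6059, H(Y|X) = 1.0303

Verification:
H(X) - H(X|Y) = 0.6365 - 0.6059 = 0.0306
H(Y) - H(Y|X) = 1.0609 - 1.0303 = 0.0306
H(X) + H(Y) - H(X,Y) = 0.6365 + 1.0609 - 1.6668 = 0.0306

All forms give I(X;Y) = 0.0306 nats. ✓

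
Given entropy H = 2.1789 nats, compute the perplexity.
8.8366

Perplexity is e^H (or exp(H) for natural log).

H = 2.1789 nats
Perplexity = e^2.1789 = 8.8366

Interpretation: The model's uncertainty is equivalent to choosing uniformly among 8.8 options.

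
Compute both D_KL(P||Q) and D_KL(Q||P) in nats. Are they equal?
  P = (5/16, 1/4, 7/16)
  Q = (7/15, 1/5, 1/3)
D_KL(P||Q) = 0.0494, D_KL(Q||P) = 0.0519

KL divergence is not symmetric: D_KL(P||Q) ≠ D_KL(Q||P) in general.

D_KL(P||Q) = 0.0494 nats
D_KL(Q||P) = 0.0519 nats

No, they are not equal!

This asymmetry is why KL divergence is not a true distance metric.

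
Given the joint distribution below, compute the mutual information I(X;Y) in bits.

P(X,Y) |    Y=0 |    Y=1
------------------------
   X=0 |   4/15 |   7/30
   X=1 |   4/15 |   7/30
0.0000 bits

Mutual information: I(X;Y) = H(X) + H(Y) - H(X,Y)

Marginals:
P(X) = (1/2, 1/2), H(X) = 1.0000 bits
P(Y) = (8/15, 7/15), H(Y) = 0.9968 bits

Joint entropy: H(X,Y) = 1.9968 bits

I(X;Y) = 1.0000 + 0.9968 - 1.9968 = 0.0000 bits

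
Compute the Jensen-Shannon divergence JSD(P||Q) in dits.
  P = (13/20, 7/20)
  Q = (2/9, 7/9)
0.0419 dits

Jensen-Shannon divergence is:
JSD(P||Q) = 0.5 × D_KL(P||M) + 0.5 × D_KL(Q||M)
where M = 0.5 × (P + Q) is the mixture distribution.

M = 0.5 × (13/20, 7/20) + 0.5 × (2/9, 7/9) = (0.436111, 0.563889)

D_KL(P||M) = 0.0402 dits
D_KL(Q||M) = 0.0436 dits

JSD(P||Q) = 0.5 × 0.0402 + 0.5 × 0.0436 = 0.0419 dits

Unlike KL divergence, JSD is symmetric and bounded: 0 ≤ JSD ≤ log(2).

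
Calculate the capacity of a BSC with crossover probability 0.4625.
0.0041 bits

For a binary symmetric channel (BSC) with error probability p:
Capacity C = 1 - H(p) bits per symbol

where H(p) = -p log₂(p) - (1-p) log₂(1-p) is the binary entropy function.

H(0.4625) = 0.9959 bits
C = 1 - 0.9959 = 0.0041 bits per symbol

This means we can reliably transmit up to 0.0041 bits of information per channel use.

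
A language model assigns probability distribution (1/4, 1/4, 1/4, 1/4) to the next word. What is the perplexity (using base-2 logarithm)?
4.0000

Perplexity is 2^H (or exp(H) for natural log).

First, H = -Σ p log p = 2.0000 bits
Perplexity = 2^2.0000 = 4.0000

Interpretation: The model's uncertainty is equivalent to choosing uniformly among 4.0 options.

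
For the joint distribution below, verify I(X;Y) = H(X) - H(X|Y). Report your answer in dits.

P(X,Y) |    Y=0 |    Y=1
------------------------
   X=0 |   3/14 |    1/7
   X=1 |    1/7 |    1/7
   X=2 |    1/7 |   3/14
I(X;Y) = 0.0062 dits

Mutual information has multiple equivalent forms:
- I(X;Y) = H(X) - H(X|Y)
- I(X;Y) = H(Y) - H(Y|X)
- I(X;Y) = H(X) + H(Y) - H(X,Y)

Computing all quantities:
H(X) = 0.4748, H(Y) = 0.3010, H(X,Y) = 0.7696
H(X|Y) = 0.4686, H(Y|X) = 0.2948

Verification:
H(X) - H(X|Y) = 0.4748 - 0.4686 = 0.0062
H(Y) - H(Y|X) = 0.3010 - 0.2948 = 0.0062
H(X) + H(Y) - H(X,Y) = 0.4748 + 0.3010 - 0.7696 = 0.0062

All forms give I(X;Y) = 0.0062 dits. ✓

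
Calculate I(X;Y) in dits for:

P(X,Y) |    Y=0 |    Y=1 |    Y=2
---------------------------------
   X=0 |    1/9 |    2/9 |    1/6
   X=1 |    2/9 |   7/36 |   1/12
0.0147 dits

Mutual information: I(X;Y) = H(X) + H(Y) - H(X,Y)

Marginals:
P(X) = (1/2, 1/2), H(X) = 0.3010 dits
P(Y) = (1/3, 5/12, 1/4), H(Y) = 0.4680 dits

Joint entropy: H(X,Y) = 0.7543 dits

I(X;Y) = 0.3010 + 0.4680 - 0.7543 = 0.0147 dits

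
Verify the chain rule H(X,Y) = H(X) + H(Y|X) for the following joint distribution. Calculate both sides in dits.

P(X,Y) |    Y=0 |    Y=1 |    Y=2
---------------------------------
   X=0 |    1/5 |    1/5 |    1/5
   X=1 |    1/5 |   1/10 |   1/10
H(X,Y) = 0.7592, H(X) = 0.2923, H(Y|X) = 0.4669 (all in dits)

Chain rule: H(X,Y) = H(X) + H(Y|X)

Left side — joint entropy directly:
H(X,Y) = -Σ p(x,y) log p(x,y) = 0.7592 dits

Right side — compute H(Y|X) from the conditional distributions:
P(X) = (3/5, 2/5), so H(X) = 0.2923 dits
H(Y|X) = Σ_x P(X=x) · H(Y|X=x):
  P(Y|X=0) = (1/3, 1/3, 1/3), H(Y|X=0) = 0.4771, weight P(X=0) = 3/5
  P(Y|X=1) = (1/2, 1/4, 1/4), H(Y|X=1) = 0.4515, weight P(X=1) = 2/5
H(Y|X) = 0.4669 dits

H(X) + H(Y|X) = 0.2923 + 0.4669 = 0.7592 dits

Both sides equal 0.7592 dits. ✓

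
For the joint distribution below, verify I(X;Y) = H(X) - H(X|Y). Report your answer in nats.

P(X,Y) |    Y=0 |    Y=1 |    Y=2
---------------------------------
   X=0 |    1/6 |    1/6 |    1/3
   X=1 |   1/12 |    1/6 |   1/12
I(X;Y) = 0.0378 nats

Mutual information has multiple equivalent forms:
- I(X;Y) = H(X) - H(X|Y)
- I(X;Y) = H(Y) - H(Y|X)
- I(X;Y) = H(X) + H(Y) - H(X,Y)

Computing all quantities:
H(X) = 0.6365, H(Y) = 1.0776, H(X,Y) = 1.6762
H(X|Y) = 0.5987, H(Y|X) = 1.0397

Verification:
H(X) - H(X|Y) = 0.6365 - 0.5987 = 0.0378
H(Y) - H(Y|X) = 1.0776 - 1.0397 = 0.0378
H(X) + H(Y) - H(X,Y) = 0.6365 + 1.0776 - 1.6762 = 0.0378

All forms give I(X;Y) = 0.0378 nats. ✓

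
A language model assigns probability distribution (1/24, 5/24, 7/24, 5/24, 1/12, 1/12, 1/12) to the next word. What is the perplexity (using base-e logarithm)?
5.8510

Perplexity is e^H (or exp(H) for natural log).

First, H = -Σ p log p = 1.7666 nats
Perplexity = e^1.7666 = 5.8510

Interpretation: The model's uncertainty is equivalent to choosing uniformly among 5.9 options.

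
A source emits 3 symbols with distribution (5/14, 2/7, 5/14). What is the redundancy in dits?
0.0023 dits

Redundancy measures how far a source is from maximum entropy:
R = H_max - H(X)

Maximum entropy for 3 symbols: H_max = log_10(3) = 0.4771 dits
Actual entropy: H(X) = 0.4748 dits
Redundancy: R = 0.4771 - 0.4748 = 0.0023 dits

This redundancy represents potential for compression: the source could be compressed by 0.0023 dits per symbol.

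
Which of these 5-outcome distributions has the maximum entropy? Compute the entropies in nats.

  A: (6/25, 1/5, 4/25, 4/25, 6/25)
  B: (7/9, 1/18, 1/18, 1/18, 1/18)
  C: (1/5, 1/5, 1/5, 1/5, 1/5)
C

For a discrete distribution over n outcomes, entropy is maximized by the uniform distribution.

Computing entropies:
H(A) = 1.5933 nats
H(B) = 0.8378 nats
H(C) = 1.6094 nats

The uniform distribution (where all probabilities equal 1/5) achieves the maximum entropy of log_e(5) = 1.6094 nats.

Distribution C has the highest entropy.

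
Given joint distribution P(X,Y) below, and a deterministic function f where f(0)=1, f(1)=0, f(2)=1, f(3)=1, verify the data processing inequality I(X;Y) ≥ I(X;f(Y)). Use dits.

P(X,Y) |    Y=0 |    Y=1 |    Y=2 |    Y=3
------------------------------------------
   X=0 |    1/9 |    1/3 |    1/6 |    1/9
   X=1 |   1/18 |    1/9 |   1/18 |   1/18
I(X;Y) = 0.0016, I(X;f(Y)) = 0.0007, inequality holds: 0.0016 ≥ 0.0007

Data Processing Inequality: For any Markov chain X → Y → Z, we have I(X;Y) ≥ I(X;Z).

Here Z = f(Y) is a deterministic function of Y, forming X → Y → Z.

Original I(X;Y) = 0.0016 dits

After applying f:
P(X,Z) where Z=f(Y):
- P(X,Z=0) = P(X,Y=1)
- P(X,Z=1) = P(X,Y=0) + P(X,Y=2) + P(X,Y=3)

I(X;Z) = I(X;f(Y)) = 0.0007 dits

Verification: 0.0016 ≥ 0.0007 ✓

Information cannot be created by processing; the function f can only lose information about X.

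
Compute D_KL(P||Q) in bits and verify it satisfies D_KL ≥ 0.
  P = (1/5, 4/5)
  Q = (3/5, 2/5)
0.4830 bits

KL divergence satisfies the Gibbs inequality: D_KL(P||Q) ≥ 0 for all distributions P, Q.

D_KL(P||Q) = Σ p(x) log(p(x)/q(x))
Term by term:
  x=0: 1/5 × log_2[(1/5)/(3/5)] = -0.3170
  x=1: 4/5 × log_2[(4/5)/(2/5)] = 0.8000
D_KL(P||Q) = 0.4830 bits

D_KL(P||Q) = 0.4830 ≥ 0 ✓

This non-negativity is a fundamental property: relative entropy cannot be negative because it measures how different Q is from P.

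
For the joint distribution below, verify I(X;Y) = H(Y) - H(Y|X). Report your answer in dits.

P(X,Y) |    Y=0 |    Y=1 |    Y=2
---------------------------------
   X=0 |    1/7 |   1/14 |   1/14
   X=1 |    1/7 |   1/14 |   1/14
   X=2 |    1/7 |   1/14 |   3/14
I(X;Y) = 0.0145 dits

Mutual information has multiple equivalent forms:
- I(X;Y) = H(X) - H(X|Y)
- I(X;Y) = H(Y) - H(Y|X)
- I(X;Y) = H(X) + H(Y) - H(X,Y)

Computing all quantities:
H(X) = 0.4686, H(Y) = 0.4608, H(X,Y) = 0.9149
H(X|Y) = 0.4541, H(Y|X) = 0.4463

Verification:
H(X) - H(X|Y) = 0.4686 - 0.4541 = 0.0145
H(Y) - H(Y|X) = 0.4608 - 0.4463 = 0.0145
H(X) + H(Y) - H(X,Y) = 0.4686 + 0.4608 - 0.9149 = 0.0145

All forms give I(X;Y) = 0.0145 dits. ✓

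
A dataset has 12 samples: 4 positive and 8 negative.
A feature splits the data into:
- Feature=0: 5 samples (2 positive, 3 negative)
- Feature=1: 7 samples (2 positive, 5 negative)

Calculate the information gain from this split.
0.0102 bits

Information Gain = H(Y) - H(Y|Feature)

Before split:
P(positive) = 4/12 = 0.3333
H(Y) = 0.9183 bits

After split:
Feature=0: H = 0.9710 bits (weight = 5/12)
Feature=1: H = 0.8631 bits (weight = 7/12)
H(Y|Feature) = (5/12)×0.9710 + (7/12)×0.8631 = 0.9080 bits

Information Gain = 0.9183 - 0.9080 = 0.0102 bits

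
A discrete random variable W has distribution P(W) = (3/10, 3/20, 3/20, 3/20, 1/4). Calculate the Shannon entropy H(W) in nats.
1.5615 nats

Shannon entropy is H(X) = -Σ p(x) log p(x).

For P = (3/10, 3/20, 3/20, 3/20, 1/4):
H = -3/10 × log_e(3/10) -3/20 × log_e(3/20) -3/20 × log_e(3/20) -3/20 × log_e(3/20) -1/4 × log_e(1/4)
H = 1.5615 nats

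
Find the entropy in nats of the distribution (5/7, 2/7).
0.5983 nats

Shannon entropy is H(X) = -Σ p(x) log p(x).

For P = (5/7, 2/7):
H = -5/7 × log_e(5/7) -2/7 × log_e(2/7)
H = 0.5983 nats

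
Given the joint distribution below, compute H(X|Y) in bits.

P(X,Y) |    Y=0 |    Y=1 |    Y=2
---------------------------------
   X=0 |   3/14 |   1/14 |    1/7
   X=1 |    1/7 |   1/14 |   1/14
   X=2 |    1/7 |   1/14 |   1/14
1.5465 bits

Using the chain rule: H(X|Y) = H(X,Y) - H(Y)

First, compute H(X,Y) = 3.0391 bits

Marginal P(Y) = (1/2, 3/14, 2/7)
H(Y) = 1.4926 bits

H(X|Y) = H(X,Y) - H(Y) = 3.0391 - 1.4926 = 1.5465 bits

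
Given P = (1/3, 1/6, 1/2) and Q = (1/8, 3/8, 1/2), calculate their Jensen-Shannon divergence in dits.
0.0196 dits

Jensen-Shannon divergence is:
JSD(P||Q) = 0.5 × D_KL(P||M) + 0.5 × D_KL(Q||M)
where M = 0.5 × (P + Q) is the mixture distribution.

M = 0.5 × (1/3, 1/6, 1/2) + 0.5 × (1/8, 3/8, 1/2) = (0.229167, 0.270833, 1/2)

D_KL(P||M) = 0.0191 dits
D_KL(Q||M) = 0.0201 dits

JSD(P||Q) = 0.5 × 0.0191 + 0.5 × 0.0201 = 0.0196 dits

Unlike KL divergence, JSD is symmetric and bounded: 0 ≤ JSD ≤ log(2).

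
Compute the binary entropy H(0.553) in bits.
0.9919 bits

The binary entropy function is:
H(p) = -p log(p) - (1-p) log(1-p)

H(0.553) = -0.553 × log_2(0.553) - 0.447 × log_2(0.447)
H(0.553) = 0.9919 bits

Note: Binary entropy is maximized at p=0.5 (H=1 bit) and minimized at p=0 or p=1 (H=0).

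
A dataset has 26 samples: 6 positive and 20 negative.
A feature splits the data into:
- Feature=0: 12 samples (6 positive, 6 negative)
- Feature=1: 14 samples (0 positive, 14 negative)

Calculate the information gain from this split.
0.3178 bits

Information Gain = H(Y) - H(Y|Feature)

Before split:
P(positive) = 6/26 = 0.2308
H(Y) = 0.7793 bits

After split:
Feature=0: H = 1.0000 bits (weight = 12/26)
Feature=1: H = 0.0000 bits (weight = 14/26)
H(Y|Feature) = (12/26)×1.0000 + (14/26)×0.0000 = 0.4615 bits

Information Gain = 0.7793 - 0.4615 = 0.3178 bits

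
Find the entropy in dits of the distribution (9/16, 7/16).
0.2976 dits

Shannon entropy is H(X) = -Σ p(x) log p(x).

For P = (9/16, 7/16):
H = -9/16 × log_10(9/16) -7/16 × log_10(7/16)
H = 0.2976 dits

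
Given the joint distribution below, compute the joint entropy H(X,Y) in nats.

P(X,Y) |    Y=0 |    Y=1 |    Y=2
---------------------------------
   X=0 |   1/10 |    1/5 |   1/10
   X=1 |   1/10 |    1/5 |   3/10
1.6957 nats

Joint entropy is H(X,Y) = -Σ_{x,y} p(x,y) log p(x,y).

Summing over all non-zero entries:
H(X,Y) = -[1/10·log_e(1/10) + 1/5·log_e(1/5) + 1/10·log_e(1/10) + 1/10·log_e(1/10) + 1/5·log_e(1/5) + 3/10·log_e(3/10)]
H(X,Y) = 1.6957 nats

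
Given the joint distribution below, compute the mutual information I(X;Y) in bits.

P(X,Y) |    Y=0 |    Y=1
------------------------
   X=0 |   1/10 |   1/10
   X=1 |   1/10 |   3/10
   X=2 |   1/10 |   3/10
0.0323 bits

Mutual information: I(X;Y) = H(X) + H(Y) - H(X,Y)

Marginals:
P(X) = (1/5, 2/5, 2/5), H(X) = 1.5219 bits
P(Y) = (3/10, 7/10), H(Y) = 0.8813 bits

Joint entropy: H(X,Y) = 2.3710 bits

I(X;Y) = 1.5219 + 0.8813 - 2.3710 = 0.0323 bits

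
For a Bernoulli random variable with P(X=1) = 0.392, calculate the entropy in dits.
0.2908 dits

The binary entropy function is:
H(p) = -p log(p) - (1-p) log(1-p)

H(0.392) = -0.392 × log_10(0.392) - 0.608 × log_10(0.608)
H(0.392) = 0.2908 dits

Note: Binary entropy is maximized at p=0.5 (H=1 bit) and minimized at p=0 or p=1 (H=0).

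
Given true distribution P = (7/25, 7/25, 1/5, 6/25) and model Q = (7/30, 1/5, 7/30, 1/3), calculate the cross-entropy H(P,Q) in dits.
0.6136 dits

Cross-entropy: H(P,Q) = -Σ p(x) log q(x)

Alternatively: H(P,Q) = H(P) + D_KL(P||Q)
H(P) = 0.5981 dits
D_KL(P||Q) = 0.0155 dits

H(P,Q) = 0.5981 + 0.0155 = 0.6136 dits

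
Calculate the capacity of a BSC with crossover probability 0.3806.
0.0415 bits

For a binary symmetric channel (BSC) with error probability p:
Capacity C = 1 - H(p) bits per symbol

where H(p) = -p log₂(p) - (1-p) log₂(1-p) is the binary entropy function.

H(0.3806) = 0.9585 bits
C = 1 - 0.9585 = 0.0415 bits per symbol

This means we can reliably transmit up to 0.0415 bits of information per channel use.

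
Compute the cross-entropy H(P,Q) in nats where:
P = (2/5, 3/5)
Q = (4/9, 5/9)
0.6770 nats

Cross-entropy: H(P,Q) = -Σ p(x) log q(x)

Alternatively: H(P,Q) = H(P) + D_KL(P||Q)
H(P) = 0.6730 nats
D_KL(P||Q) = 0.0040 nats

H(P,Q) = 0.6730 + 0.0040 = 0.6770 nats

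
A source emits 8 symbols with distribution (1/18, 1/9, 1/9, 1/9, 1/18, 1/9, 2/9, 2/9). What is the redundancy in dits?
0.0492 dits

Redundancy measures how far a source is from maximum entropy:
R = H_max - H(X)

Maximum entropy for 8 symbols: H_max = log_10(8) = 0.9031 dits
Actual entropy: H(X) = 0.8539 dits
Redundancy: R = 0.9031 - 0.8539 = 0.0492 dits

This redundancy represents potential for compression: the source could be compressed by 0.0492 dits per symbol.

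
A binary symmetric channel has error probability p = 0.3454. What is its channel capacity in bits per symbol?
0.0701 bits

For a binary symmetric channel (BSC) with error probability p:
Capacity C = 1 - H(p) bits per symbol

where H(p) = -p log₂(p) - (1-p) log₂(1-p) is the binary entropy function.

H(0.3454) = 0.9299 bits
C = 1 - 0.9299 = 0.0701 bits per symbol

This means we can reliably transmit up to 0.0701 bits of information per channel use.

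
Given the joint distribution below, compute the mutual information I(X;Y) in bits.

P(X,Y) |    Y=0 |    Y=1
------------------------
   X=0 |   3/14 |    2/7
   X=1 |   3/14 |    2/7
0.0000 bits

Mutual information: I(X;Y) = H(X) + H(Y) - H(X,Y)

Marginals:
P(X) = (1/2, 1/2), H(X) = 1.0000 bits
P(Y) = (3/7, 4/7), H(Y) = 0.9852 bits

Joint entropy: H(X,Y) = 1.9852 bits

I(X;Y) = 1.0000 + 0.9852 - 1.9852 = 0.0000 bits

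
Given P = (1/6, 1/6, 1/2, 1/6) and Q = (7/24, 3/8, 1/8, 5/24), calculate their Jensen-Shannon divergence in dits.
0.0393 dits

Jensen-Shannon divergence is:
JSD(P||Q) = 0.5 × D_KL(P||M) + 0.5 × D_KL(Q||M)
where M = 0.5 × (P + Q) is the mixture distribution.

M = 0.5 × (1/6, 1/6, 1/2, 1/6) + 0.5 × (7/24, 3/8, 1/8, 5/24) = (0.229167, 0.270833, 5/16, 3/16)

D_KL(P||M) = 0.0353 dits
D_KL(Q||M) = 0.0433 dits

JSD(P||Q) = 0.5 × 0.0353 + 0.5 × 0.0433 = 0.0393 dits

Unlike KL divergence, JSD is symmetric and bounded: 0 ≤ JSD ≤ log(2).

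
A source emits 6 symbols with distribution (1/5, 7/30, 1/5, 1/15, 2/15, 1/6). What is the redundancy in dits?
0.0263 dits

Redundancy measures how far a source is from maximum entropy:
R = H_max - H(X)

Maximum entropy for 6 symbols: H_max = log_10(6) = 0.7782 dits
Actual entropy: H(X) = 0.7518 dits
Redundancy: R = 0.7782 - 0.7518 = 0.0263 dits

This redundancy represents potential for compression: the source could be compressed by 0.0263 dits per symbol.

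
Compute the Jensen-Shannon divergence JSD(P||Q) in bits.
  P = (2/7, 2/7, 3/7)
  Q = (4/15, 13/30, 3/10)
0.0195 bits

Jensen-Shannon divergence is:
JSD(P||Q) = 0.5 × D_KL(P||M) + 0.5 × D_KL(Q||M)
where M = 0.5 × (P + Q) is the mixture distribution.

M = 0.5 × (2/7, 2/7, 3/7) + 0.5 × (4/15, 13/30, 3/10) = (0.27619, 0.359524, 0.364286)

D_KL(P||M) = 0.0197 bits
D_KL(Q||M) = 0.0192 bits

JSD(P||Q) = 0.5 × 0.0197 + 0.5 × 0.0192 = 0.0195 bits

Unlike KL divergence, JSD is symmetric and bounded: 0 ≤ JSD ≤ log(2).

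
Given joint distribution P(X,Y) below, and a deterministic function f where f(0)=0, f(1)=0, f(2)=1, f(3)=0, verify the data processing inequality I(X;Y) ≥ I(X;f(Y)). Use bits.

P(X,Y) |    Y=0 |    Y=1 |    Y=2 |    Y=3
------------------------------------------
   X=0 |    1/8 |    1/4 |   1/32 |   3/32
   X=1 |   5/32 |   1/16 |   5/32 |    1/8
I(X;Y) = 0.1583, I(X;f(Y)) = 0.0795, inequality holds: 0.1583 ≥ 0.0795

Data Processing Inequality: For any Markov chain X → Y → Z, we have I(X;Y) ≥ I(X;Z).

Here Z = f(Y) is a deterministic function of Y, forming X → Y → Z.

Original I(X;Y) = 0.1583 bits

After applying f:
P(X,Z) where Z=f(Y):
- P(X,Z=0) = P(X,Y=0) + P(X,Y=1) + P(X,Y=3)
- P(X,Z=1) = P(X,Y=2)

I(X;Z) = I(X;f(Y)) = 0.0795 bits

Verification: 0.1583 ≥ 0.0795 ✓

Information cannot be created by processing; the function f can only lose information about X.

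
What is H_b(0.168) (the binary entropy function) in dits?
0.1966 dits

The binary entropy function is:
H(p) = -p log(p) - (1-p) log(1-p)

H(0.168) = -0.168 × log_10(0.168) - 0.832 × log_10(0.832)
H(0.168) = 0.1966 dits

Note: Binary entropy is maximized at p=0.5 (H=1 bit) and minimized at p=0 or p=1 (H=0).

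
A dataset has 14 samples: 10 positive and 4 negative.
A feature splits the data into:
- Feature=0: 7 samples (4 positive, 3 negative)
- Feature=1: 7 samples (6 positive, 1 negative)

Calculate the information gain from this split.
0.0747 bits

Information Gain = H(Y) - H(Y|Feature)

Before split:
P(positive) = 10/14 = 0.7143
H(Y) = 0.8631 bits

After split:
Feature=0: H = 0.9852 bits (weight = 7/14)
Feature=1: H = 0.5917 bits (weight = 7/14)
H(Y|Feature) = (7/14)×0.9852 + (7/14)×0.5917 = 0.7885 bits

Information Gain = 0.8631 - 0.7885 = 0.0747 bits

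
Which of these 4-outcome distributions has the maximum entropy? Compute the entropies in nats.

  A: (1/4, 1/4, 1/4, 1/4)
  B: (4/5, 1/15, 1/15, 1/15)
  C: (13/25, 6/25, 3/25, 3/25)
A

For a discrete distribution over n outcomes, entropy is maximized by the uniform distribution.

Computing entropies:
H(A) = 1.3863 nats
H(B) = 0.7201 nats
H(C) = 1.1914 nats

The uniform distribution (where all probabilities equal 1/4) achieves the maximum entropy of log_e(4) = 1.3863 nats.

Distribution A has the highest entropy.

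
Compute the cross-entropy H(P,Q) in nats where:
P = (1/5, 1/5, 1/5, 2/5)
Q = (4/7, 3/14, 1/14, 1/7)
1.7262 nats

Cross-entropy: H(P,Q) = -Σ p(x) log q(x)

Alternatively: H(P,Q) = H(P) + D_KL(P||Q)
H(P) = 1.3322 nats
D_KL(P||Q) = 0.3940 nats

H(P,Q) = 1.3322 + 0.3940 = 1.7262 nats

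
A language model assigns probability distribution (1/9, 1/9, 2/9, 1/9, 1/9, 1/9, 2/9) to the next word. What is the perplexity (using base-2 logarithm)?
6.6138

Perplexity is 2^H (or exp(H) for natural log).

First, H = -Σ p log p = 2.7255 bits
Perplexity = 2^2.7255 = 6.6138

Interpretation: The model's uncertainty is equivalent to choosing uniformly among 6.6 options.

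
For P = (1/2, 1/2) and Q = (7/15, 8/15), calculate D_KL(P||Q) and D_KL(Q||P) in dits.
D_KL(P||Q) = 0.0010, D_KL(Q||P) = 0.0010

KL divergence is not symmetric: D_KL(P||Q) ≠ D_KL(Q||P) in general.

D_KL(P||Q) = 0.0010 dits
D_KL(Q||P) = 0.0010 dits

In this case they happen to be equal (to 4 decimal places).

This asymmetry is why KL divergence is not a true distance metric.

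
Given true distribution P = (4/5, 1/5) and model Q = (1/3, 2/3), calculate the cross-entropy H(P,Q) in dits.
0.4169 dits

Cross-entropy: H(P,Q) = -Σ p(x) log q(x)

Alternatively: H(P,Q) = H(P) + D_KL(P||Q)
H(P) = 0.2173 dits
D_KL(P||Q) = 0.1996 dits

H(P,Q) = 0.2173 + 0.1996 = 0.4169 dits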